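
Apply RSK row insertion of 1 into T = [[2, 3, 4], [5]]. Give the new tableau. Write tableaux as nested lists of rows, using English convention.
In row 1, 1 replaces 2 (the leftmost entry greater than 1); 2 is bumped to row 2. In row 2, 2 replaces 5 (the leftmost entry greater than 2); 5 is bumped to row 3. 5 starts a new row 3. The new tableau is [[1, 3, 4], [2], [5]].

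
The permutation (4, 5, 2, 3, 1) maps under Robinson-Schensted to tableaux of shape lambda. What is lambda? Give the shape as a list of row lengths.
[2, 2, 1]

Row-insert each entry into an empty tableau.

After inserting 4: P = [[4]].
After inserting 5: P = [[4, 5]].
After inserting 2: P = [[2, 5], [4]].
After inserting 3: P = [[2, 3], [4, 5]].
After inserting 1: P = [[1, 3], [2, 5], [4]].

The final insertion tableau P = [[1, 3], [2, 5], [4]] has shape [2, 2, 1].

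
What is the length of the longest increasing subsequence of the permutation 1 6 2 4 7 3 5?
4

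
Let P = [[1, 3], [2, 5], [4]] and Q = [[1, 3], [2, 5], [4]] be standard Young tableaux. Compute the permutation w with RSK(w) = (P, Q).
4 2 5 1 3

Reverse the RSK construction: for i from n down to 1, find the cell of Q containing i, remove the entry at that cell from P, and reverse-bump it up through P; the value ejected from row 1 is w(i).

Step i=5: Q has 5 at row 2, column 2; remove 5 from row 2 of P and reverse-bump: 5 enters row 1 and ejects 3. So w(5) = 3. P is now [[1, 5], [2], [4]].
Step i=4: Q has 4 at row 3, column 1; remove 4 from row 3 of P and reverse-bump: 4 enters row 2 and ejects 2; 2 enters row 1 and ejects 1. So w(4) = 1. P is now [[2, 5], [4]].
Step i=3: Q has 3 at row 1, column 2; remove that cell from P, ejecting 5. So w(3) = 5. P is now [[2], [4]].
Step i=2: Q has 2 at row 2, column 1; remove 4 from row 2 of P and reverse-bump: 4 enters row 1 and ejects 2. So w(2) = 2. P is now [[4]].
Step i=1: Q has 1 at row 1, column 1; remove that cell from P, ejecting 4. So w(1) = 4. P is now [].

So w = 4 2 5 1 3.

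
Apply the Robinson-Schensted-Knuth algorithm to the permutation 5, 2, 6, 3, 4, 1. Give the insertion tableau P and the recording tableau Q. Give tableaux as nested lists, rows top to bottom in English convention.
Insert each entry of the permutation into P by Schensted row insertion, recording in Q the position of each new cell.

Insert 5: appended to row 1. P = [[5]].
Insert 2: 2 bumps 5 from row 1; 5 starts row 2. P = [[2], [5]].
Insert 6: appended to row 1. P = [[2, 6], [5]].
Insert 3: 3 bumps 6 from row 1; 6 appends to row 2. P = [[2, 3], [5, 6]].
Insert 4: appended to row 1. P = [[2, 3, 4], [5, 6]].
Insert 1: 1 bumps 2 from row 1; 2 bumps 5 from row 2; 5 starts row 3. P = [[1, 3, 4], [2, 6], [5]].

So P = [[1, 3, 4], [2, 6], [5]], Q = [[1, 3, 5], [2, 4], [6]].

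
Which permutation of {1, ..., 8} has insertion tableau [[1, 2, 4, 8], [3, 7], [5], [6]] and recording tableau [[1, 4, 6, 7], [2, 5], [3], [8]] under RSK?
Reverse the RSK construction: for i from n down to 1, find the cell of Q containing i, remove the entry at that cell from P, and reverse-bump it up through P; the value ejected from row 1 is w(i).

Step i=8: Q has 8 at row 4, column 1; remove 6 from row 4 of P and reverse-bump: 6 enters row 3 and ejects 5; 5 enters row 2 and ejects 3; 3 enters row 1 and ejects 2. So w(8) = 2. P is now [[1, 3, 4, 8], [5, 7], [6]].
Step i=7: Q has 7 at row 1, column 4; remove that cell from P, ejecting 8. So w(7) = 8. P is now [[1, 3, 4], [5, 7], [6]].
Step i=6: Q has 6 at row 1, column 3; remove that cell from P, ejecting 4. So w(6) = 4. P is now [[1, 3], [5, 7], [6]].
Step i=5: Q has 5 at row 2, column 2; remove 7 from row 2 of P and reverse-bump: 7 enters row 1 and ejects 3. So w(5) = 3. P is now [[1, 7], [5], [6]].
Step i=4: Q has 4 at row 1, column 2; remove that cell from P, ejecting 7. So w(4) = 7. P is now [[1], [5], [6]].
Step i=3: Q has 3 at row 3, column 1; remove 6 from row 3 of P and reverse-bump: 6 enters row 2 and ejects 5; 5 enters row 1 and ejects 1. So w(3) = 1. P is now [[5], [6]].
Step i=2: Q has 2 at row 2, column 1; remove 6 from row 2 of P and reverse-bump: 6 enters row 1 and ejects 5. So w(2) = 5. P is now [[6]].
Step i=1: Q has 1 at row 1, column 1; remove that cell from P, ejecting 6. So w(1) = 6. P is now [].

So w = 6 5 1 7 3 4 8 2.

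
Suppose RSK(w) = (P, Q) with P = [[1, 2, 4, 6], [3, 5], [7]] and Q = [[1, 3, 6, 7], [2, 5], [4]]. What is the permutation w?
7 3 5 1 2 4 6

Reverse the RSK construction: for i from n down to 1, find the cell of Q containing i, remove the entry at that cell from P, and reverse-bump it up through P; the value ejected from row 1 is w(i).

Step i=7: Q has 7 at row 1, column 4; remove that cell from P, ejecting 6. So w(7) = 6. P is now [[1, 2, 4], [3, 5], [7]].
Step i=6: Q has 6 at row 1, column 3; remove that cell from P, ejecting 4. So w(6) = 4. P is now [[1, 2], [3, 5], [7]].
Step i=5: Q has 5 at row 2, column 2; remove 5 from row 2 of P and reverse-bump: 5 enters row 1 and ejects 2. So w(5) = 2. P is now [[1, 5], [3], [7]].
Step i=4: Q has 4 at row 3, column 1; remove 7 from row 3 of P and reverse-bump: 7 enters row 2 and ejects 3; 3 enters row 1 and ejects 1. So w(4) = 1. P is now [[3, 5], [7]].
Step i=3: Q has 3 at row 1, column 2; remove that cell from P, ejecting 5. So w(3) = 5. P is now [[3], [7]].
Step i=2: Q has 2 at row 2, column 1; remove 7 from row 2 of P and reverse-bump: 7 enters row 1 and ejects 3. So w(2) = 3. P is now [[7]].
Step i=1: Q has 1 at row 1, column 1; remove that cell from P, ejecting 7. So w(1) = 7. P is now [].

So w = 7 3 5 1 2 4 6.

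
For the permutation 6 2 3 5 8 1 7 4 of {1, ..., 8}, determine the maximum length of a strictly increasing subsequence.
4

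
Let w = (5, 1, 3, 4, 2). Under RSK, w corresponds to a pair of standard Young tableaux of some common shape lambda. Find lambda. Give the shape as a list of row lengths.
[3, 1, 1]

Row-insert each entry into an empty tableau.

After inserting 5: P = [[5]].
After inserting 1: P = [[1], [5]].
After inserting 3: P = [[1, 3], [5]].
After inserting 4: P = [[1, 3, 4], [5]].
After inserting 2: P = [[1, 2, 4], [3], [5]].

The final insertion tableau P = [[1, 2, 4], [3], [5]] has shape [3, 1, 1].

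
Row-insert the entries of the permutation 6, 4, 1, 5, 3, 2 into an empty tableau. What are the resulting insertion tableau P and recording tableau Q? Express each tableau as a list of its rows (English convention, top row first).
Insert each entry of the permutation into P by Schensted row insertion, recording in Q the position of each new cell.

Insert 6: appended to row 1. P = [[6]].
Insert 4: 4 bumps 6 from row 1; 6 starts row 2. P = [[4], [6]].
Insert 1: 1 bumps 4 from row 1; 4 bumps 6 from row 2; 6 starts row 3. P = [[1], [4], [6]].
Insert 5: appended to row 1. P = [[1, 5], [4], [6]].
Insert 3: 3 bumps 5 from row 1; 5 appends to row 2. P = [[1, 3], [4, 5], [6]].
Insert 2: 2 bumps 3 from row 1; 3 bumps 4 from row 2; 4 bumps 6 from row 3; 6 starts row 4. P = [[1, 2], [3, 5], [4], [6]].

So P = [[1, 2], [3, 5], [4], [6]], Q = [[1, 4], [2, 5], [3], [6]].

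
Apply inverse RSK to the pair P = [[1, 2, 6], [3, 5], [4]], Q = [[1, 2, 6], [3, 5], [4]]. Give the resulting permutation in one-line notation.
4 5 3 1 2 6

Reverse the RSK construction: for i from n down to 1, find the cell of Q containing i, remove the entry at that cell from P, and reverse-bump it up through P; the value ejected from row 1 is w(i).

Step i=6: Q has 6 at row 1, column 3; remove that cell from P, ejecting 6. So w(6) = 6. P is now [[1, 2], [3, 5], [4]].
Step i=5: Q has 5 at row 2, column 2; remove 5 from row 2 of P and reverse-bump: 5 enters row 1 and ejects 2. So w(5) = 2. P is now [[1, 5], [3], [4]].
Step i=4: Q has 4 at row 3, column 1; remove 4 from row 3 of P and reverse-bump: 4 enters row 2 and ejects 3; 3 enters row 1 and ejects 1. So w(4) = 1. P is now [[3, 5], [4]].
Step i=3: Q has 3 at row 2, column 1; remove 4 from row 2 of P and reverse-bump: 4 enters row 1 and ejects 3. So w(3) = 3. P is now [[4, 5]].
Step i=2: Q has 2 at row 1, column 2; remove that cell from P, ejecting 5. So w(2) = 5. P is now [[4]].
Step i=1: Q has 1 at row 1, column 1; remove that cell from P, ejecting 4. So w(1) = 4. P is now [].

So w = 4 5 3 1 2 6.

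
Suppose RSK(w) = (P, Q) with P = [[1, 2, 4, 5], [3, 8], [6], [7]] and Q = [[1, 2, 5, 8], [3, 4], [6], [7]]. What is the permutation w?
7 8 1 3 6 4 2 5

Reverse the RSK construction: for i from n down to 1, find the cell of Q containing i, remove the entry at that cell from P, and reverse-bump it up through P; the value ejected from row 1 is w(i).

Step i=8: Q has 8 at row 1, column 4; remove that cell from P, ejecting 5. So w(8) = 5. P is now [[1, 2, 4], [3, 8], [6], [7]].
Step i=7: Q has 7 at row 4, column 1; remove 7 from row 4 of P and reverse-bump: 7 enters row 3 and ejects 6; 6 enters row 2 and ejects 3; 3 enters row 1 and ejects 2. So w(7) = 2. P is now [[1, 3, 4], [6, 8], [7]].
Step i=6: Q has 6 at row 3, column 1; remove 7 from row 3 of P and reverse-bump: 7 enters row 2 and ejects 6; 6 enters row 1 and ejects 4. So w(6) = 4. P is now [[1, 3, 6], [7, 8]].
Step i=5: Q has 5 at row 1, column 3; remove that cell from P, ejecting 6. So w(5) = 6. P is now [[1, 3], [7, 8]].
Step i=4: Q has 4 at row 2, column 2; remove 8 from row 2 of P and reverse-bump: 8 enters row 1 and ejects 3. So w(4) = 3. P is now [[1, 8], [7]].
Step i=3: Q has 3 at row 2, column 1; remove 7 from row 2 of P and reverse-bump: 7 enters row 1 and ejects 1. So w(3) = 1. P is now [[7, 8]].
Step i=2: Q has 2 at row 1, column 2; remove that cell from P, ejecting 8. So w(2) = 8. P is now [[7]].
Step i=1: Q has 1 at row 1, column 1; remove that cell from P, ejecting 7. So w(1) = 7. P is now [].

So w = 7 8 1 3 6 4 2 5.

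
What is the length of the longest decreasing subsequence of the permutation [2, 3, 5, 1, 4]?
2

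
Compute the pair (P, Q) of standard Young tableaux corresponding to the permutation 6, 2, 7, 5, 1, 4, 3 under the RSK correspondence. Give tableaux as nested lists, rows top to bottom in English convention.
Insert each entry of the permutation into P by Schensted row insertion, recording in Q the position of each new cell.

After inserting 6: P = [[6]].
After inserting 2: P = [[2], [6]].
After inserting 7: P = [[2, 7], [6]].
After inserting 5: P = [[2, 5], [6, 7]].
After inserting 1: P = [[1, 5], [2, 7], [6]].
After inserting 4: P = [[1, 4], [2, 5], [6, 7]].
After inserting 3: P = [[1, 3], [2, 4], [5, 7], [6]].

So P = [[1, 3], [2, 4], [5, 7], [6]], Q = [[1, 3], [2, 4], [5, 6], [7]].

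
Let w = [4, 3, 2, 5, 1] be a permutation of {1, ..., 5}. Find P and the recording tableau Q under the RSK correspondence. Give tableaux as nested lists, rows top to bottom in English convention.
P = [[1, 5], [2], [3], [4]], Q = [[1, 4], [2], [3], [5]]

Insert each entry of the permutation into P by Schensted row insertion, recording in Q the position of each new cell.

Insert 4: appended to row 1. P = [[4]], Q = [[1]].
Insert 3: 3 bumps 4 from row 1; 4 starts row 2. P = [[3], [4]], Q = [[1], [2]].
Insert 2: 2 bumps 3 from row 1; 3 bumps 4 from row 2; 4 starts row 3. P = [[2], [3], [4]], Q = [[1], [2], [3]].
Insert 5: appended to row 1. P = [[2, 5], [3], [4]], Q = [[1, 4], [2], [3]].
Insert 1: 1 bumps 2 from row 1; 2 bumps 3 from row 2; 3 bumps 4 from row 3; 4 starts row 4. P = [[1, 5], [2], [3], [4]], Q = [[1, 4], [2], [3], [5]].

So P = [[1, 5], [2], [3], [4]], Q = [[1, 4], [2], [3], [5]].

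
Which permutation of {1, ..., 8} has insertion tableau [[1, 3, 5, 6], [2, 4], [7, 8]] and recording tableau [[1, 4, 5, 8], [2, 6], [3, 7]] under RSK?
7 2 1 4 8 5 3 6

Reverse the RSK construction: for i from n down to 1, find the cell of Q containing i, remove the entry at that cell from P, and reverse-bump it up through P; the value ejected from row 1 is w(i).

Step i=8: Q has 8 at row 1, column 4; remove that cell from P, ejecting 6. So w(8) = 6. P is now [[1, 3, 5], [2, 4], [7, 8]].
Step i=7: Q has 7 at row 3, column 2; remove 8 from row 3 of P and reverse-bump: 8 enters row 2 and ejects 4; 4 enters row 1 and ejects 3. So w(7) = 3. P is now [[1, 4, 5], [2, 8], [7]].
Step i=6: Q has 6 at row 2, column 2; remove 8 from row 2 of P and reverse-bump: 8 enters row 1 and ejects 5. So w(6) = 5. P is now [[1, 4, 8], [2], [7]].
Step i=5: Q has 5 at row 1, column 3; remove that cell from P, ejecting 8. So w(5) = 8. P is now [[1, 4], [2], [7]].
Step i=4: Q has 4 at row 1, column 2; remove that cell from P, ejecting 4. So w(4) = 4. P is now [[1], [2], [7]].
Step i=3: Q has 3 at row 3, column 1; remove 7 from row 3 of P and reverse-bump: 7 enters row 2 and ejects 2; 2 enters row 1 and ejects 1. So w(3) = 1. P is now [[2], [7]].
Step i=2: Q has 2 at row 2, column 1; remove 7 from row 2 of P and reverse-bump: 7 enters row 1 and ejects 2. So w(2) = 2. P is now [[7]].
Step i=1: Q has 1 at row 1, column 1; remove that cell from P, ejecting 7. So w(1) = 7. P is now [].

So w = 7 2 1 4 8 5 3 6.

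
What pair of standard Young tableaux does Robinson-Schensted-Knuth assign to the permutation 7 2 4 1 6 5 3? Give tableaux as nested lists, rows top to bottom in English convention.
Insert each entry of the permutation into P by Schensted row insertion, recording in Q the position of each new cell.

After inserting 7: P = [[7]].
After inserting 2: P = [[2], [7]].
After inserting 4: P = [[2, 4], [7]].
After inserting 1: P = [[1, 4], [2], [7]].
After inserting 6: P = [[1, 4, 6], [2], [7]].
After inserting 5: P = [[1, 4, 5], [2, 6], [7]].
After inserting 3: P = [[1, 3, 5], [2, 4], [6], [7]].

So P = [[1, 3, 5], [2, 4], [6], [7]], Q = [[1, 3, 5], [2, 6], [4], [7]].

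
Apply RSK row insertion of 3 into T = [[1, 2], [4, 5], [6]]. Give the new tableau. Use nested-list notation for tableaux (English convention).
3 is larger than every entry of row 1, so it is appended to row 1. The new tableau is [[1, 2, 3], [4, 5], [6]].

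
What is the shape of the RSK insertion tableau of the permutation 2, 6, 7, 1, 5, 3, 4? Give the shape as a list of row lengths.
Row-insert each entry into an empty tableau.

After inserting 2: P = [[2]].
After inserting 6: P = [[2, 6]].
After inserting 7: P = [[2, 6, 7]].
After inserting 1: P = [[1, 6, 7], [2]].
After inserting 5: P = [[1, 5, 7], [2, 6]].
After inserting 3: P = [[1, 3, 7], [2, 5], [6]].
After inserting 4: P = [[1, 3, 4], [2, 5, 7], [6]].

The final insertion tableau P = [[1, 3, 4], [2, 5, 7], [6]] has shape [3, 3, 1].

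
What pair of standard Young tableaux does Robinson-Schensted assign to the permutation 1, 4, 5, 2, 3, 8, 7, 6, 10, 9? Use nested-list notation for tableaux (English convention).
P = [[1, 2, 3, 6, 9], [4, 5, 7, 10], [8]], Q = [[1, 2, 3, 6, 9], [4, 5, 7, 10], [8]]

Insert each entry of the permutation into P by Schensted row insertion, recording in Q the position of each new cell.

Insert 1: appended to row 1. P = [[1]], Q = [[1]].
Insert 4: appended to row 1. P = [[1, 4]], Q = [[1, 2]].
Insert 5: appended to row 1. P = [[1, 4, 5]], Q = [[1, 2, 3]].
Insert 2: 2 bumps 4 from row 1; 4 starts row 2. P = [[1, 2, 5], [4]], Q = [[1, 2, 3], [4]].
Insert 3: 3 bumps 5 from row 1; 5 appends to row 2. P = [[1, 2, 3], [4, 5]], Q = [[1, 2, 3], [4, 5]].
Insert 8: appended to row 1. P = [[1, 2, 3, 8], [4, 5]], Q = [[1, 2, 3, 6], [4, 5]].
Insert 7: 7 bumps 8 from row 1; 8 appends to row 2. P = [[1, 2, 3, 7], [4, 5, 8]], Q = [[1, 2, 3, 6], [4, 5, 7]].
Insert 6: 6 bumps 7 from row 1; 7 bumps 8 from row 2; 8 starts row 3. P = [[1, 2, 3, 6], [4, 5, 7], [8]], Q = [[1, 2, 3, 6], [4, 5, 7], [8]].
Insert 10: appended to row 1. P = [[1, 2, 3, 6, 10], [4, 5, 7], [8]], Q = [[1, 2, 3, 6, 9], [4, 5, 7], [8]].
Insert 9: 9 bumps 10 from row 1; 10 appends to row 2. P = [[1, 2, 3, 6, 9], [4, 5, 7, 10], [8]], Q = [[1, 2, 3, 6, 9], [4, 5, 7, 10], [8]].

So P = [[1, 2, 3, 6, 9], [4, 5, 7, 10], [8]], Q = [[1, 2, 3, 6, 9], [4, 5, 7, 10], [8]].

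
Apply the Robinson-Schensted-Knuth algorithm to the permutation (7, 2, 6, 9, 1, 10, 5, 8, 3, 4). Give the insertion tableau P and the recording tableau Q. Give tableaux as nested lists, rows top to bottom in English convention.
P = [[1, 3, 4, 10], [2, 5, 8], [6, 9], [7]], Q = [[1, 3, 4, 6], [2, 7, 8], [5, 10], [9]]

Insert each entry of the permutation into P by Schensted row insertion, recording in Q the position of each new cell.

Insert 7: appended to row 1. P = [[7]].
Insert 2: 2 bumps 7 from row 1; 7 starts row 2. P = [[2], [7]].
Insert 6: appended to row 1. P = [[2, 6], [7]].
Insert 9: appended to row 1. P = [[2, 6, 9], [7]].
Insert 1: 1 bumps 2 from row 1; 2 bumps 7 from row 2; 7 starts row 3. P = [[1, 6, 9], [2], [7]].
Insert 10: appended to row 1. P = [[1, 6, 9, 10], [2], [7]].
Insert 5: 5 bumps 6 from row 1; 6 appends to row 2. P = [[1, 5, 9, 10], [2, 6], [7]].
Insert 8: 8 bumps 9 from row 1; 9 appends to row 2. P = [[1, 5, 8, 10], [2, 6, 9], [7]].
Insert 3: 3 bumps 5 from row 1; 5 bumps 6 from row 2; 6 bumps 7 from row 3; 7 starts row 4. P = [[1, 3, 8, 10], [2, 5, 9], [6], [7]].
Insert 4: 4 bumps 8 from row 1; 8 bumps 9 from row 2; 9 appends to row 3. P = [[1, 3, 4, 10], [2, 5, 8], [6, 9], [7]].

So P = [[1, 3, 4, 10], [2, 5, 8], [6, 9], [7]], Q = [[1, 3, 4, 6], [2, 7, 8], [5, 10], [9]].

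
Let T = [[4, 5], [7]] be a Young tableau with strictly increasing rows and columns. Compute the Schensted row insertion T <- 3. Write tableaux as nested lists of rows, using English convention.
[[3, 5], [4], [7]]

In row 1, 3 replaces 4 (the leftmost entry greater than 3); 4 is bumped to row 2. In row 2, 4 replaces 7 (the leftmost entry greater than 4); 7 is bumped to row 3. 7 starts a new row 3. The new tableau is [[3, 5], [4], [7]].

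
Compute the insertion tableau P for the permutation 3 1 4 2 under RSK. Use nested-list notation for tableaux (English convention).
Insert 3: appended to row 1. P = [[3]].
Insert 1: 1 bumps 3 from row 1; 3 starts row 2. P = [[1], [3]].
Insert 4: appended to row 1. P = [[1, 4], [3]].
Insert 2: 2 bumps 4 from row 1; 4 appends to row 2. P = [[1, 2], [3, 4]].

So P = [[1, 2], [3, 4]].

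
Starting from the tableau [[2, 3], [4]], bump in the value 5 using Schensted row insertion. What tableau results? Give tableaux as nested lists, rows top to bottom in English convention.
5 is larger than every entry of row 1, so it is appended to row 1. The new tableau is [[2, 3, 5], [4]].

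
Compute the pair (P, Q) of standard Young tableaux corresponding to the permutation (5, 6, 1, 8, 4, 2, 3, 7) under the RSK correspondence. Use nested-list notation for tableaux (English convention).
Insert each entry of the permutation into P by Schensted row insertion, recording in Q the position of each new cell.

Insert 5: appended to row 1. P = [[5]].
Insert 6: appended to row 1. P = [[5, 6]].
Insert 1: 1 bumps 5 from row 1; 5 starts row 2. P = [[1, 6], [5]].
Insert 8: appended to row 1. P = [[1, 6, 8], [5]].
Insert 4: 4 bumps 6 from row 1; 6 appends to row 2. P = [[1, 4, 8], [5, 6]].
Insert 2: 2 bumps 4 from row 1; 4 bumps 5 from row 2; 5 starts row 3. P = [[1, 2, 8], [4, 6], [5]].
Insert 3: 3 bumps 8 from row 1; 8 appends to row 2. P = [[1, 2, 3], [4, 6, 8], [5]].
Insert 7: appended to row 1. P = [[1, 2, 3, 7], [4, 6, 8], [5]].

So P = [[1, 2, 3, 7], [4, 6, 8], [5]], Q = [[1, 2, 4, 8], [3, 5, 7], [6]].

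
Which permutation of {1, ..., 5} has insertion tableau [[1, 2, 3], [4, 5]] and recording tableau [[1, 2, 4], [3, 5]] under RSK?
1 4 2 5 3

Reverse RSK: for i = n, n-1, ..., 1, locate i in Q, remove the corresponding corner cell from P, and reverse-bump its entry up through P; the value ejected from row 1 is w(i).

So w = 1 4 2 5 3.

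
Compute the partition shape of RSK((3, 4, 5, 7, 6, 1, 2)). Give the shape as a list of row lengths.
[4, 2, 1]

Row-insert each entry into an empty tableau.

After inserting 3: P = [[3]].
After inserting 4: P = [[3, 4]].
After inserting 5: P = [[3, 4, 5]].
After inserting 7: P = [[3, 4, 5, 7]].
After inserting 6: P = [[3, 4, 5, 6], [7]].
After inserting 1: P = [[1, 4, 5, 6], [3], [7]].
After inserting 2: P = [[1, 2, 5, 6], [3, 4], [7]].

The final insertion tableau P = [[1, 2, 5, 6], [3, 4], [7]] has shape [4, 2, 1].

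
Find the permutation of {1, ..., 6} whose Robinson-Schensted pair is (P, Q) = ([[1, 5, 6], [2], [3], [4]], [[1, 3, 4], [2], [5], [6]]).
4 3 5 6 2 1

Reverse RSK: for i = n, n-1, ..., 1, locate i in Q, remove the corresponding corner cell from P, and reverse-bump its entry up through P; the value ejected from row 1 is w(i).

So w = 4 3 5 6 2 1.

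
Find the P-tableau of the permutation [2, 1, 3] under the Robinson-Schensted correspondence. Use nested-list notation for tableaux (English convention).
Insert 2: appended to row 1. P = [[2]].
Insert 1: 1 bumps 2 from row 1; 2 starts row 2. P = [[1], [2]].
Insert 3: appended to row 1. P = [[1, 3], [2]].

So P = [[1, 3], [2]].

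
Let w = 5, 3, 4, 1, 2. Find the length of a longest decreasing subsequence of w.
3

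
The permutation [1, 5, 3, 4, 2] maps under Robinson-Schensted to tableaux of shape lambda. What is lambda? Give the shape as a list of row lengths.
Row-insert each entry into an empty tableau.

After inserting 1: P = [[1]].
After inserting 5: P = [[1, 5]].
After inserting 3: P = [[1, 3], [5]].
After inserting 4: P = [[1, 3, 4], [5]].
After inserting 2: P = [[1, 2, 4], [3], [5]].

The final insertion tableau P = [[1, 2, 4], [3], [5]] has shape [3, 1, 1].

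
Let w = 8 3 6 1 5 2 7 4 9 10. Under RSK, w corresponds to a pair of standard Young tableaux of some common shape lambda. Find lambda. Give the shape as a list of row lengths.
Row-insert each entry into an empty tableau.

After inserting 8: P = [[8]].
After inserting 3: P = [[3], [8]].
After inserting 6: P = [[3, 6], [8]].
After inserting 1: P = [[1, 6], [3], [8]].
After inserting 5: P = [[1, 5], [3, 6], [8]].
After inserting 2: P = [[1, 2], [3, 5], [6], [8]].
After inserting 7: P = [[1, 2, 7], [3, 5], [6], [8]].
After inserting 4: P = [[1, 2, 4], [3, 5, 7], [6], [8]].
After inserting 9: P = [[1, 2, 4, 9], [3, 5, 7], [6], [8]].
After inserting 10: P = [[1, 2, 4, 9, 10], [3, 5, 7], [6], [8]].

The final insertion tableau P = [[1, 2, 4, 9, 10], [3, 5, 7], [6], [8]] has shape [5, 3, 1, 1].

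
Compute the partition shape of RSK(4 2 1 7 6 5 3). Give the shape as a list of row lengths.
[2, 2, 2, 1]

Row-insert each entry into an empty tableau.

After inserting 4: P = [[4]].
After inserting 2: P = [[2], [4]].
After inserting 1: P = [[1], [2], [4]].
After inserting 7: P = [[1, 7], [2], [4]].
After inserting 6: P = [[1, 6], [2, 7], [4]].
After inserting 5: P = [[1, 5], [2, 6], [4, 7]].
After inserting 3: P = [[1, 3], [2, 5], [4, 6], [7]].

The final insertion tableau P = [[1, 3], [2, 5], [4, 6], [7]] has shape [2, 2, 2, 1].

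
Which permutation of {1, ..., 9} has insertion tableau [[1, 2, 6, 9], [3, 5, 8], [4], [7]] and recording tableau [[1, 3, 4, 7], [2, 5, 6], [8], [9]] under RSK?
4 1 7 8 5 6 9 3 2

Reverse the RSK construction: for i from n down to 1, find the cell of Q containing i, remove the entry at that cell from P, and reverse-bump it up through P; the value ejected from row 1 is w(i).

Step i=9: Q has 9 at row 4, column 1; remove 7 from row 4 of P and reverse-bump: 7 enters row 3 and ejects 4; 4 enters row 2 and ejects 3; 3 enters row 1 and ejects 2. So w(9) = 2. P is now [[1, 3, 6, 9], [4, 5, 8], [7]].
Step i=8: Q has 8 at row 3, column 1; remove 7 from row 3 of P and reverse-bump: 7 enters row 2 and ejects 5; 5 enters row 1 and ejects 3. So w(8) = 3. P is now [[1, 5, 6, 9], [4, 7, 8]].
Step i=7: Q has 7 at row 1, column 4; remove that cell from P, ejecting 9. So w(7) = 9. P is now [[1, 5, 6], [4, 7, 8]].
Step i=6: Q has 6 at row 2, column 3; remove 8 from row 2 of P and reverse-bump: 8 enters row 1 and ejects 6. So w(6) = 6. P is now [[1, 5, 8], [4, 7]].
Step i=5: Q has 5 at row 2, column 2; remove 7 from row 2 of P and reverse-bump: 7 enters row 1 and ejects 5. So w(5) = 5. P is now [[1, 7, 8], [4]].
Step i=4: Q has 4 at row 1, column 3; remove that cell from P, ejecting 8. So w(4) = 8. P is now [[1, 7], [4]].
Step i=3: Q has 3 at row 1, column 2; remove that cell from P, ejecting 7. So w(3) = 7. P is now [[1], [4]].
Step i=2: Q has 2 at row 2, column 1; remove 4 from row 2 of P and reverse-bump: 4 enters row 1 and ejects 1. So w(2) = 1. P is now [[4]].
Step i=1: Q has 1 at row 1, column 1; remove that cell from P, ejecting 4. So w(1) = 4. P is now [].

So w = 4 1 7 8 5 6 9 3 2.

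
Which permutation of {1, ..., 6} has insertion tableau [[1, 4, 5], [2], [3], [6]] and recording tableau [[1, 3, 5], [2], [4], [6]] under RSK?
6 3 4 2 5 1

Reverse RSK: for i = n, n-1, ..., 1, locate i in Q, remove the corresponding corner cell from P, and reverse-bump its entry up through P; the value ejected from row 1 is w(i).

So w = 6 3 4 2 5 1.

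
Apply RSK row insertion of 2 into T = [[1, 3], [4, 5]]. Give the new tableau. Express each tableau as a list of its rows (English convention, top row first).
In row 1, 2 replaces 3 (the leftmost entry greater than 2); 3 is bumped to row 2. In row 2, 3 replaces 4 (the leftmost entry greater than 3); 4 is bumped to row 3. 4 starts a new row 3. The new tableau is [[1, 2], [3, 5], [4]].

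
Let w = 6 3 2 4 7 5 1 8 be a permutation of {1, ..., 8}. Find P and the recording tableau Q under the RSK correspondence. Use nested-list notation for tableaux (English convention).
Insert each entry of the permutation into P by Schensted row insertion, recording in Q the position of each new cell.

After inserting 6: P = [[6]].
After inserting 3: P = [[3], [6]].
After inserting 2: P = [[2], [3], [6]].
After inserting 4: P = [[2, 4], [3], [6]].
After inserting 7: P = [[2, 4, 7], [3], [6]].
After inserting 5: P = [[2, 4, 5], [3, 7], [6]].
After inserting 1: P = [[1, 4, 5], [2, 7], [3], [6]].
After inserting 8: P = [[1, 4, 5, 8], [2, 7], [3], [6]].

So P = [[1, 4, 5, 8], [2, 7], [3], [6]], Q = [[1, 4, 5, 8], [2, 6], [3], [7]].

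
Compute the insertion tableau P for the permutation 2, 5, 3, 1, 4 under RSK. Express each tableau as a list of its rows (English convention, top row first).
Insert 2: appended to row 1. P = [[2]].
Insert 5: appended to row 1. P = [[2, 5]].
Insert 3: 3 bumps 5 from row 1; 5 starts row 2. P = [[2, 3], [5]].
Insert 1: 1 bumps 2 from row 1; 2 bumps 5 from row 2; 5 starts row 3. P = [[1, 3], [2], [5]].
Insert 4: appended to row 1. P = [[1, 3, 4], [2], [5]].

So P = [[1, 3, 4], [2], [5]].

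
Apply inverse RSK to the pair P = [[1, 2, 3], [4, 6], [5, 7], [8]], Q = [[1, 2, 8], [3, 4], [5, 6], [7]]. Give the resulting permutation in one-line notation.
5 8 4 7 1 6 2 3

Reverse the RSK construction: for i from n down to 1, find the cell of Q containing i, remove the entry at that cell from P, and reverse-bump it up through P; the value ejected from row 1 is w(i).

Step i=8: Q has 8 at row 1, column 3; remove that cell from P, ejecting 3. So w(8) = 3. P is now [[1, 2], [4, 6], [5, 7], [8]].
Step i=7: Q has 7 at row 4, column 1; remove 8 from row 4 of P and reverse-bump: 8 enters row 3 and ejects 7; 7 enters row 2 and ejects 6; 6 enters row 1 and ejects 2. So w(7) = 2. P is now [[1, 6], [4, 7], [5, 8]].
Step i=6: Q has 6 at row 3, column 2; remove 8 from row 3 of P and reverse-bump: 8 enters row 2 and ejects 7; 7 enters row 1 and ejects 6. So w(6) = 6. P is now [[1, 7], [4, 8], [5]].
Step i=5: Q has 5 at row 3, column 1; remove 5 from row 3 of P and reverse-bump: 5 enters row 2 and ejects 4; 4 enters row 1 and ejects 1. So w(5) = 1. P is now [[4, 7], [5, 8]].
Step i=4: Q has 4 at row 2, column 2; remove 8 from row 2 of P and reverse-bump: 8 enters row 1 and ejects 7. So w(4) = 7. P is now [[4, 8], [5]].
Step i=3: Q has 3 at row 2, column 1; remove 5 from row 2 of P and reverse-bump: 5 enters row 1 and ejects 4. So w(3) = 4. P is now [[5, 8]].
Step i=2: Q has 2 at row 1, column 2; remove that cell from P, ejecting 8. So w(2) = 8. P is now [[5]].
Step i=1: Q has 1 at row 1, column 1; remove that cell from P, ejecting 5. So w(1) = 5. P is now [].

So w = 5 8 4 7 1 6 2 3.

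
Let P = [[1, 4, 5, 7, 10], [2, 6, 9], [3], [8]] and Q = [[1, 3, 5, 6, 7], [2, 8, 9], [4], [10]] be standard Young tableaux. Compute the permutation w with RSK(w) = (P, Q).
8 3 4 2 6 9 10 5 7 1

Reverse the RSK construction: for i from n down to 1, find the cell of Q containing i, remove the entry at that cell from P, and reverse-bump it up through P; the value ejected from row 1 is w(i).

Step i=10: Q has 10 at row 4, column 1; remove 8 from row 4 of P and reverse-bump: 8 enters row 3 and ejects 3; 3 enters row 2 and ejects 2; 2 enters row 1 and ejects 1. So w(10) = 1. P is now [[2, 4, 5, 7, 10], [3, 6, 9], [8]].
Step i=9: Q has 9 at row 2, column 3; remove 9 from row 2 of P and reverse-bump: 9 enters row 1 and ejects 7. So w(9) = 7. P is now [[2, 4, 5, 9, 10], [3, 6], [8]].
Step i=8: Q has 8 at row 2, column 2; remove 6 from row 2 of P and reverse-bump: 6 enters row 1 and ejects 5. So w(8) = 5. P is now [[2, 4, 6, 9, 10], [3], [8]].
Step i=7: Q has 7 at row 1, column 5; remove that cell from P, ejecting 10. So w(7) = 10. P is now [[2, 4, 6, 9], [3], [8]].
Step i=6: Q has 6 at row 1, column 4; remove that cell from P, ejecting 9. So w(6) = 9. P is now [[2, 4, 6], [3], [8]].
Step i=5: Q has 5 at row 1, column 3; remove that cell from P, ejecting 6. So w(5) = 6. P is now [[2, 4], [3], [8]].
Step i=4: Q has 4 at row 3, column 1; remove 8 from row 3 of P and reverse-bump: 8 enters row 2 and ejects 3; 3 enters row 1 and ejects 2. So w(4) = 2. P is now [[3, 4], [8]].
Step i=3: Q has 3 at row 1, column 2; remove that cell from P, ejecting 4. So w(3) = 4. P is now [[3], [8]].
Step i=2: Q has 2 at row 2, column 1; remove 8 from row 2 of P and reverse-bump: 8 enters row 1 and ejects 3. So w(2) = 3. P is now [[8]].
Step i=1: Q has 1 at row 1, column 1; remove that cell from P, ejecting 8. So w(1) = 8. P is now [].

So w = 8 3 4 2 6 9 10 5 7 1.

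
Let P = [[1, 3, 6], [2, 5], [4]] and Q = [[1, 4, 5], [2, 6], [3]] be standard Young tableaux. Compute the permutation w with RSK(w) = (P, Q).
4 2 1 5 6 3

Reverse the RSK construction: for i from n down to 1, find the cell of Q containing i, remove the entry at that cell from P, and reverse-bump it up through P; the value ejected from row 1 is w(i).

Step i=6: Q has 6 at row 2, column 2; remove 5 from row 2 of P and reverse-bump: 5 enters row 1 and ejects 3. So w(6) = 3. P is now [[1, 5, 6], [2], [4]].
Step i=5: Q has 5 at row 1, column 3; remove that cell from P, ejecting 6. So w(5) = 6. P is now [[1, 5], [2], [4]].
Step i=4: Q has 4 at row 1, column 2; remove that cell from P, ejecting 5. So w(4) = 5. P is now [[1], [2], [4]].
Step i=3: Q has 3 at row 3, column 1; remove 4 from row 3 of P and reverse-bump: 4 enters row 2 and ejects 2; 2 enters row 1 and ejects 1. So w(3) = 1. P is now [[2], [4]].
Step i=2: Q has 2 at row 2, column 1; remove 4 from row 2 of P and reverse-bump: 4 enters row 1 and ejects 2. So w(2) = 2. P is now [[4]].
Step i=1: Q has 1 at row 1, column 1; remove that cell from P, ejecting 4. So w(1) = 4. P is now [].

So w = 4 2 1 5 6 3.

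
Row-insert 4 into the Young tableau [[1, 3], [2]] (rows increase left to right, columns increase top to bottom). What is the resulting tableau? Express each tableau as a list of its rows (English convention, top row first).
[[1, 3, 4], [2]]

4 is larger than every entry of row 1, so it is appended to row 1. The new tableau is [[1, 3, 4], [2]].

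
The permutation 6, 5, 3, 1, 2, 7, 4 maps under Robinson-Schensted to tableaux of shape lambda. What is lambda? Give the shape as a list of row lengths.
Row-insert each entry into an empty tableau.

After inserting 6: P = [[6]].
After inserting 5: P = [[5], [6]].
After inserting 3: P = [[3], [5], [6]].
After inserting 1: P = [[1], [3], [5], [6]].
After inserting 2: P = [[1, 2], [3], [5], [6]].
After inserting 7: P = [[1, 2, 7], [3], [5], [6]].
After inserting 4: P = [[1, 2, 4], [3, 7], [5], [6]].

The final insertion tableau P = [[1, 2, 4], [3, 7], [5], [6]] has shape [3, 2, 1, 1].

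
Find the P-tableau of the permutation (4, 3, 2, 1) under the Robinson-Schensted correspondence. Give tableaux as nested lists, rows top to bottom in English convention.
After inserting 4: P = [[4]].
After inserting 3: P = [[3], [4]].
After inserting 2: P = [[2], [3], [4]].
After inserting 1: P = [[1], [2], [3], [4]].

So P = [[1], [2], [3], [4]].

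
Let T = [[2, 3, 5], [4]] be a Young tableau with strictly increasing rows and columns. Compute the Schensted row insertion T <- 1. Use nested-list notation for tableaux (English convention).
[[1, 3, 5], [2], [4]]

In row 1, 1 replaces 2 (the leftmost entry greater than 1); 2 is bumped to row 2. In row 2, 2 replaces 4 (the leftmost entry greater than 2); 4 is bumped to row 3. 4 starts a new row 3. The new tableau is [[1, 3, 5], [2], [4]].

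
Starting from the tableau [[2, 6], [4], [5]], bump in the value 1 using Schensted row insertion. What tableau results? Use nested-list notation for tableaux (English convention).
In row 1, 1 replaces 2 (the leftmost entry greater than 1); 2 is bumped to row 2. In row 2, 2 replaces 4 (the leftmost entry greater than 2); 4 is bumped to row 3. In row 3, 4 replaces 5 (the leftmost entry greater than 4); 5 is bumped to row 4. 5 starts a new row 4. The new tableau is [[1, 6], [2], [4], [5]].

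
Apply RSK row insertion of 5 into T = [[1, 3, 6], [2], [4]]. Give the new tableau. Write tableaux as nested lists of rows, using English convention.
[[1, 3, 5], [2, 6], [4]]

In row 1, 5 replaces 6 (the leftmost entry greater than 5); 6 is bumped to row 2. 6 is appended to row 2. The new tableau is [[1, 3, 5], [2, 6], [4]].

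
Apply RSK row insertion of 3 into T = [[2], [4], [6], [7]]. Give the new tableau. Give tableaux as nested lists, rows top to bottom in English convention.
[[2, 3], [4], [6], [7]]

3 is larger than every entry of row 1, so it is appended to row 1. The new tableau is [[2, 3], [4], [6], [7]].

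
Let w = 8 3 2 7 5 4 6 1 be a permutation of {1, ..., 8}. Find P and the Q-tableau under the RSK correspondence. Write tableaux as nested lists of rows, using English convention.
Insert each entry of the permutation into P by Schensted row insertion, recording in Q the position of each new cell.

Insert 8: appended to row 1. P = [[8]].
Insert 3: 3 bumps 8 from row 1; 8 starts row 2. P = [[3], [8]].
Insert 2: 2 bumps 3 from row 1; 3 bumps 8 from row 2; 8 starts row 3. P = [[2], [3], [8]].
Insert 7: appended to row 1. P = [[2, 7], [3], [8]].
Insert 5: 5 bumps 7 from row 1; 7 appends to row 2. P = [[2, 5], [3, 7], [8]].
Insert 4: 4 bumps 5 from row 1; 5 bumps 7 from row 2; 7 bumps 8 from row 3; 8 starts row 4. P = [[2, 4], [3, 5], [7], [8]].
Insert 6: appended to row 1. P = [[2, 4, 6], [3, 5], [7], [8]].
Insert 1: 1 bumps 2 from row 1; 2 bumps 3 from row 2; 3 bumps 7 from row 3; 7 bumps 8 from row 4; 8 starts row 5. P = [[1, 4, 6], [2, 5], [3], [7], [8]].

So P = [[1, 4, 6], [2, 5], [3], [7], [8]], Q = [[1, 4, 7], [2, 5], [3], [6], [8]].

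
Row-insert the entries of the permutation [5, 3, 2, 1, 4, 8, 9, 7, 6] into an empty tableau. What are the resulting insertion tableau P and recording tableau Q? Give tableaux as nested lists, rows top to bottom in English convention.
Insert each entry of the permutation into P by Schensted row insertion, recording in Q the position of each new cell.

Insert 5: appended to row 1. P = [[5]].
Insert 3: 3 bumps 5 from row 1; 5 starts row 2. P = [[3], [5]].
Insert 2: 2 bumps 3 from row 1; 3 bumps 5 from row 2; 5 starts row 3. P = [[2], [3], [5]].
Insert 1: 1 bumps 2 from row 1; 2 bumps 3 from row 2; 3 bumps 5 from row 3; 5 starts row 4. P = [[1], [2], [3], [5]].
Insert 4: appended to row 1. P = [[1, 4], [2], [3], [5]].
Insert 8: appended to row 1. P = [[1, 4, 8], [2], [3], [5]].
Insert 9: appended to row 1. P = [[1, 4, 8, 9], [2], [3], [5]].
Insert 7: 7 bumps 8 from row 1; 8 appends to row 2. P = [[1, 4, 7, 9], [2, 8], [3], [5]].
Insert 6: 6 bumps 7 from row 1; 7 bumps 8 from row 2; 8 appends to row 3. P = [[1, 4, 6, 9], [2, 7], [3, 8], [5]].

So P = [[1, 4, 6, 9], [2, 7], [3, 8], [5]], Q = [[1, 5, 6, 7], [2, 8], [3, 9], [4]].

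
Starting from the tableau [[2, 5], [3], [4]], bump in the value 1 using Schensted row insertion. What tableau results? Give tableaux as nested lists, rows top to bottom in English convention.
In row 1, 1 replaces 2 (the leftmost entry greater than 1); 2 is bumped to row 2. In row 2, 2 replaces 3 (the leftmost entry greater than 2); 3 is bumped to row 3. In row 3, 3 replaces 4 (the leftmost entry greater than 3); 4 is bumped to row 4. 4 starts a new row 4. The new tableau is [[1, 5], [2], [3], [4]].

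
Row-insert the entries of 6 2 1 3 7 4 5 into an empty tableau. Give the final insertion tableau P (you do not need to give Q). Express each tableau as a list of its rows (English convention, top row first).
P = [[1, 3, 4, 5], [2, 7], [6]]

After inserting 6: P = [[6]].
After inserting 2: P = [[2], [6]].
After inserting 1: P = [[1], [2], [6]].
After inserting 3: P = [[1, 3], [2], [6]].
After inserting 7: P = [[1, 3, 7], [2], [6]].
After inserting 4: P = [[1, 3, 4], [2, 7], [6]].
After inserting 5: P = [[1, 3, 4, 5], [2, 7], [6]].

So P = [[1, 3, 4, 5], [2, 7], [6]].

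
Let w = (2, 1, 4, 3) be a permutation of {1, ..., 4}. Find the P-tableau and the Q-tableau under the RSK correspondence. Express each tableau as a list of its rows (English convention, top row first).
P = [[1, 3], [2, 4]], Q = [[1, 3], [2, 4]]

Insert each entry of the permutation into P by Schensted row insertion, recording in Q the position of each new cell.

After inserting 2: P = [[2]].
After inserting 1: P = [[1], [2]].
After inserting 4: P = [[1, 4], [2]].
After inserting 3: P = [[1, 3], [2, 4]].

So P = [[1, 3], [2, 4]], Q = [[1, 3], [2, 4]].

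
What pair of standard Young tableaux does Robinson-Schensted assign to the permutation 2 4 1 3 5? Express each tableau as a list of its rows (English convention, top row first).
P = [[1, 3, 5], [2, 4]], Q = [[1, 2, 5], [3, 4]]

Insert each entry of the permutation into P by Schensted row insertion, recording in Q the position of each new cell.

Insert 2: appended to row 1. P = [[2]].
Insert 4: appended to row 1. P = [[2, 4]].
Insert 1: 1 bumps 2 from row 1; 2 starts row 2. P = [[1, 4], [2]].
Insert 3: 3 bumps 4 from row 1; 4 appends to row 2. P = [[1, 3], [2, 4]].
Insert 5: appended to row 1. P = [[1, 3, 5], [2, 4]].

So P = [[1, 3, 5], [2, 4]], Q = [[1, 2, 5], [3, 4]].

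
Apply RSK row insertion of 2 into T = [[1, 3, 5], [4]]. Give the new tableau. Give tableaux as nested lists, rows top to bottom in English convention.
In row 1, 2 replaces 3 (the leftmost entry greater than 2); 3 is bumped to row 2. In row 2, 3 replaces 4 (the leftmost entry greater than 3); 4 is bumped to row 3. 4 starts a new row 3. The new tableau is [[1, 2, 5], [3], [4]].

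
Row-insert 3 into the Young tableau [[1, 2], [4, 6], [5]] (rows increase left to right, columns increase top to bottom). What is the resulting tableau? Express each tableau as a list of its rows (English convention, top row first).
[[1, 2, 3], [4, 6], [5]]

3 is larger than every entry of row 1, so it is appended to row 1. The new tableau is [[1, 2, 3], [4, 6], [5]].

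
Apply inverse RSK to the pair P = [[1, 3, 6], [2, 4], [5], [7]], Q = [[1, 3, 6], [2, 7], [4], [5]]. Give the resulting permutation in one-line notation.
Reverse the RSK construction: for i from n down to 1, find the cell of Q containing i, remove the entry at that cell from P, and reverse-bump it up through P; the value ejected from row 1 is w(i).

Step i=7: Q has 7 at row 2, column 2; remove 4 from row 2 of P and reverse-bump: 4 enters row 1 and ejects 3. So w(7) = 3. P is now [[1, 4, 6], [2], [5], [7]].
Step i=6: Q has 6 at row 1, column 3; remove that cell from P, ejecting 6. So w(6) = 6. P is now [[1, 4], [2], [5], [7]].
Step i=5: Q has 5 at row 4, column 1; remove 7 from row 4 of P and reverse-bump: 7 enters row 3 and ejects 5; 5 enters row 2 and ejects 2; 2 enters row 1 and ejects 1. So w(5) = 1. P is now [[2, 4], [5], [7]].
Step i=4: Q has 4 at row 3, column 1; remove 7 from row 3 of P and reverse-bump: 7 enters row 2 and ejects 5; 5 enters row 1 and ejects 4. So w(4) = 4. P is now [[2, 5], [7]].
Step i=3: Q has 3 at row 1, column 2; remove that cell from P, ejecting 5. So w(3) = 5. P is now [[2], [7]].
Step i=2: Q has 2 at row 2, column 1; remove 7 from row 2 of P and reverse-bump: 7 enters row 1 and ejects 2. So w(2) = 2. P is now [[7]].
Step i=1: Q has 1 at row 1, column 1; remove that cell from P, ejecting 7. So w(1) = 7. P is now [].

So w = 7 2 5 4 1 6 3.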